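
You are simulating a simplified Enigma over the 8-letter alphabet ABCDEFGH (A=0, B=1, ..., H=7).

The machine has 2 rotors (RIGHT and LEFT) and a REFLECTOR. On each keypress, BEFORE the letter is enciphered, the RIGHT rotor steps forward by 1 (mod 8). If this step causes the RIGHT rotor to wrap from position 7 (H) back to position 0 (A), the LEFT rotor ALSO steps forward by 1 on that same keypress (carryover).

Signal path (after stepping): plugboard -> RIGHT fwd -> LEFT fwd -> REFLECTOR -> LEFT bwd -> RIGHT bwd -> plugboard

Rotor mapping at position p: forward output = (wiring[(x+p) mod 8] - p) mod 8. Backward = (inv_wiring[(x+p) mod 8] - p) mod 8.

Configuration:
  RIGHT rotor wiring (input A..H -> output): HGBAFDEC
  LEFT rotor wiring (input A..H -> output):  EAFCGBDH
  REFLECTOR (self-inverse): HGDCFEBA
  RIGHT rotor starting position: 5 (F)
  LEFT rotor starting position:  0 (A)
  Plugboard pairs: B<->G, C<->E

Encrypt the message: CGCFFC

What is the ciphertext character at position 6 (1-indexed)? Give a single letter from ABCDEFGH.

Char 1 ('C'): step: R->6, L=0; C->plug->E->R->D->L->C->refl->D->L'->G->R'->A->plug->A
Char 2 ('G'): step: R->7, L=0; G->plug->B->R->A->L->E->refl->F->L'->C->R'->D->plug->D
Char 3 ('C'): step: R->0, L->1 (L advanced); C->plug->E->R->F->L->C->refl->D->L'->H->R'->A->plug->A
Char 4 ('F'): step: R->1, L=1; F->plug->F->R->D->L->F->refl->E->L'->B->R'->G->plug->B
Char 5 ('F'): step: R->2, L=1; F->plug->F->R->A->L->H->refl->A->L'->E->R'->H->plug->H
Char 6 ('C'): step: R->3, L=1; C->plug->E->R->H->L->D->refl->C->L'->F->R'->A->plug->A

A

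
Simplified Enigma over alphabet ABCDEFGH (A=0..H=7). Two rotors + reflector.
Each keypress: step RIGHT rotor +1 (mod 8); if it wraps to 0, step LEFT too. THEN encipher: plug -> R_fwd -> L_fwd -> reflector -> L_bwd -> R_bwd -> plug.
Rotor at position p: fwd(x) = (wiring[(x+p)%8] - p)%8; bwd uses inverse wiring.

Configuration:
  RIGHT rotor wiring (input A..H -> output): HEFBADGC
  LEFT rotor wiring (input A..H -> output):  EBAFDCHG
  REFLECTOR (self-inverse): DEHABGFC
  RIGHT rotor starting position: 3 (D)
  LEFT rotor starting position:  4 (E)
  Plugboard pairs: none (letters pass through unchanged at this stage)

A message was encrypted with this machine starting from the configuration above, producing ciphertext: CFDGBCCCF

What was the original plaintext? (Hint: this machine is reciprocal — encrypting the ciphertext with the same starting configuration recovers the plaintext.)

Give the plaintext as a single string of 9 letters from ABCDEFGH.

Answer: AHEEHDGEB

Derivation:
Char 1 ('C'): step: R->4, L=4; C->plug->C->R->C->L->D->refl->A->L'->E->R'->A->plug->A
Char 2 ('F'): step: R->5, L=4; F->plug->F->R->A->L->H->refl->C->L'->D->R'->H->plug->H
Char 3 ('D'): step: R->6, L=4; D->plug->D->R->G->L->E->refl->B->L'->H->R'->E->plug->E
Char 4 ('G'): step: R->7, L=4; G->plug->G->R->E->L->A->refl->D->L'->C->R'->E->plug->E
Char 5 ('B'): step: R->0, L->5 (L advanced); B->plug->B->R->E->L->E->refl->B->L'->C->R'->H->plug->H
Char 6 ('C'): step: R->1, L=5; C->plug->C->R->A->L->F->refl->G->L'->H->R'->D->plug->D
Char 7 ('C'): step: R->2, L=5; C->plug->C->R->G->L->A->refl->D->L'->F->R'->G->plug->G
Char 8 ('C'): step: R->3, L=5; C->plug->C->R->A->L->F->refl->G->L'->H->R'->E->plug->E
Char 9 ('F'): step: R->4, L=5; F->plug->F->R->A->L->F->refl->G->L'->H->R'->B->plug->B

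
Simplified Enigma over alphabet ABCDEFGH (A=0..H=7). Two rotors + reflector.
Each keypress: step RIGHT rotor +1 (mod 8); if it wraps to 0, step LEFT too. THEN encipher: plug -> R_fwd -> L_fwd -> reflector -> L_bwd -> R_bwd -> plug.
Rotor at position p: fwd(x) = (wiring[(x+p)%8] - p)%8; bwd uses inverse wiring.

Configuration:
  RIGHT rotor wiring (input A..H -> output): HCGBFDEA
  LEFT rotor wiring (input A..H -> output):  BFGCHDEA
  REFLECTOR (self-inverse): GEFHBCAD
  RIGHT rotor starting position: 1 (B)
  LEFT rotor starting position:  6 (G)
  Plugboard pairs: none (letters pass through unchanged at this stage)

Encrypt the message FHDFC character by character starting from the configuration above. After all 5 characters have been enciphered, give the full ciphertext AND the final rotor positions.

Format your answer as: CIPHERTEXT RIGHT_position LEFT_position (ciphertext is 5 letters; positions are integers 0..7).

Answer: GBCBG 6 6

Derivation:
Char 1 ('F'): step: R->2, L=6; F->plug->F->R->G->L->B->refl->E->L'->F->R'->G->plug->G
Char 2 ('H'): step: R->3, L=6; H->plug->H->R->D->L->H->refl->D->L'->C->R'->B->plug->B
Char 3 ('D'): step: R->4, L=6; D->plug->D->R->E->L->A->refl->G->L'->A->R'->C->plug->C
Char 4 ('F'): step: R->5, L=6; F->plug->F->R->B->L->C->refl->F->L'->H->R'->B->plug->B
Char 5 ('C'): step: R->6, L=6; C->plug->C->R->B->L->C->refl->F->L'->H->R'->G->plug->G
Final: ciphertext=GBCBG, RIGHT=6, LEFT=6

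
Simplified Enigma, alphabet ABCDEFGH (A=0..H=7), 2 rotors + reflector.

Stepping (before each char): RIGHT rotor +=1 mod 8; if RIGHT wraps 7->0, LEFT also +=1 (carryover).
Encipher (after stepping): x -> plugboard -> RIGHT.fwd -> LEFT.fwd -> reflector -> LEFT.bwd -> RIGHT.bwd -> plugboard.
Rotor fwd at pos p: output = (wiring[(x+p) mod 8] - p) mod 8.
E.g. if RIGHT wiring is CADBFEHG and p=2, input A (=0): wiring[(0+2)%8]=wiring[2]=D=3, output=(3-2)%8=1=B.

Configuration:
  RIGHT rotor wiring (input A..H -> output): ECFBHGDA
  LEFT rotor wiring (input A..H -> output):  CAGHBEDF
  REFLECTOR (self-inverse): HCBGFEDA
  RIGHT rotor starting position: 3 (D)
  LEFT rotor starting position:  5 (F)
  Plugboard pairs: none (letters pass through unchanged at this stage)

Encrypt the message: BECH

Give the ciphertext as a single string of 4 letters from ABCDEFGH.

Answer: EBAA

Derivation:
Char 1 ('B'): step: R->4, L=5; B->plug->B->R->C->L->A->refl->H->L'->A->R'->E->plug->E
Char 2 ('E'): step: R->5, L=5; E->plug->E->R->F->L->B->refl->C->L'->G->R'->B->plug->B
Char 3 ('C'): step: R->6, L=5; C->plug->C->R->G->L->C->refl->B->L'->F->R'->A->plug->A
Char 4 ('H'): step: R->7, L=5; H->plug->H->R->E->L->D->refl->G->L'->B->R'->A->plug->A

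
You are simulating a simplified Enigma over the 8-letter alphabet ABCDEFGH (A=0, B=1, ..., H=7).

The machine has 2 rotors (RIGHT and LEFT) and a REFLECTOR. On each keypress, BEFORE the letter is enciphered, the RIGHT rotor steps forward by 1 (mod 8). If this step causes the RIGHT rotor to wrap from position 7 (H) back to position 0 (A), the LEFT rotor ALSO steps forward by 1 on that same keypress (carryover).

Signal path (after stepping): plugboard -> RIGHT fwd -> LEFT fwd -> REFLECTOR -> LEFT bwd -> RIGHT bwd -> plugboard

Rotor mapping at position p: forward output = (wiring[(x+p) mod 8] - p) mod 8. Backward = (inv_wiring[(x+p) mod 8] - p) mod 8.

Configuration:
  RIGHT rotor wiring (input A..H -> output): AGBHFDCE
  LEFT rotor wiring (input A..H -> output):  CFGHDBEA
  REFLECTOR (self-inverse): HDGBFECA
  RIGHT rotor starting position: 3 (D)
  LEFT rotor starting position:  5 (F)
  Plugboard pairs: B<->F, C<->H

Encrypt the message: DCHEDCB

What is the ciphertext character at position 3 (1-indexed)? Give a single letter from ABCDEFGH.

Char 1 ('D'): step: R->4, L=5; D->plug->D->R->A->L->E->refl->F->L'->D->R'->H->plug->C
Char 2 ('C'): step: R->5, L=5; C->plug->H->R->A->L->E->refl->F->L'->D->R'->D->plug->D
Char 3 ('H'): step: R->6, L=5; H->plug->C->R->C->L->D->refl->B->L'->F->R'->H->plug->C

C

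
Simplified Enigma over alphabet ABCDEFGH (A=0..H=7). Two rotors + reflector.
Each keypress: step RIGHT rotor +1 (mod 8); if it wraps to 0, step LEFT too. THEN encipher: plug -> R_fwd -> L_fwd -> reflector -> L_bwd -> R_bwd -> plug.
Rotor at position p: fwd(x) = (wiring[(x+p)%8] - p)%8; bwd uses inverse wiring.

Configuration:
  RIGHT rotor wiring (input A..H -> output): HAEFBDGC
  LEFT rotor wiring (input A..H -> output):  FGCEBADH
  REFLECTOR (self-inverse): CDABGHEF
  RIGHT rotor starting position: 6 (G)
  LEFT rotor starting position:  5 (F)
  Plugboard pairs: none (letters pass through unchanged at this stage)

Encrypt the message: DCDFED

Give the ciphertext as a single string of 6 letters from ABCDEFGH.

Char 1 ('D'): step: R->7, L=5; D->plug->D->R->F->L->F->refl->H->L'->G->R'->E->plug->E
Char 2 ('C'): step: R->0, L->6 (L advanced); C->plug->C->R->E->L->E->refl->G->L'->F->R'->D->plug->D
Char 3 ('D'): step: R->1, L=6; D->plug->D->R->A->L->F->refl->H->L'->C->R'->E->plug->E
Char 4 ('F'): step: R->2, L=6; F->plug->F->R->A->L->F->refl->H->L'->C->R'->A->plug->A
Char 5 ('E'): step: R->3, L=6; E->plug->E->R->H->L->C->refl->A->L'->D->R'->D->plug->D
Char 6 ('D'): step: R->4, L=6; D->plug->D->R->G->L->D->refl->B->L'->B->R'->H->plug->H

Answer: EDEADH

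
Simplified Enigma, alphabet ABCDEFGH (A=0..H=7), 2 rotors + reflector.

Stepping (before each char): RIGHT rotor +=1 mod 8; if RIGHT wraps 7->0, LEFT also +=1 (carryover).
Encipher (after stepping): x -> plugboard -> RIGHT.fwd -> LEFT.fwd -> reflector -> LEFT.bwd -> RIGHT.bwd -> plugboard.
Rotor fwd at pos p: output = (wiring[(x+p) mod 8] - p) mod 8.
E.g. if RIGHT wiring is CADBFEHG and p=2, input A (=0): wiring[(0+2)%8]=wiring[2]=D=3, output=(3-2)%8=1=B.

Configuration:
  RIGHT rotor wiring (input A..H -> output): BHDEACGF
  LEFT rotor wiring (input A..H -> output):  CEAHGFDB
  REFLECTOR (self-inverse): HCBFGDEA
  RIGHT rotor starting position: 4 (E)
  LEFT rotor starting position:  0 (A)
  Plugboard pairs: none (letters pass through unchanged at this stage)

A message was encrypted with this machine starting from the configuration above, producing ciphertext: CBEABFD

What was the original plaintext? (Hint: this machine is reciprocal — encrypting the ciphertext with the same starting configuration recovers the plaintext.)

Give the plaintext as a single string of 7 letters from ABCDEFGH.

Char 1 ('C'): step: R->5, L=0; C->plug->C->R->A->L->C->refl->B->L'->H->R'->G->plug->G
Char 2 ('B'): step: R->6, L=0; B->plug->B->R->H->L->B->refl->C->L'->A->R'->A->plug->A
Char 3 ('E'): step: R->7, L=0; E->plug->E->R->F->L->F->refl->D->L'->G->R'->A->plug->A
Char 4 ('A'): step: R->0, L->1 (L advanced); A->plug->A->R->B->L->H->refl->A->L'->G->R'->G->plug->G
Char 5 ('B'): step: R->1, L=1; B->plug->B->R->C->L->G->refl->E->L'->E->R'->G->plug->G
Char 6 ('F'): step: R->2, L=1; F->plug->F->R->D->L->F->refl->D->L'->A->R'->D->plug->D
Char 7 ('D'): step: R->3, L=1; D->plug->D->R->D->L->F->refl->D->L'->A->R'->H->plug->H

Answer: GAAGGDH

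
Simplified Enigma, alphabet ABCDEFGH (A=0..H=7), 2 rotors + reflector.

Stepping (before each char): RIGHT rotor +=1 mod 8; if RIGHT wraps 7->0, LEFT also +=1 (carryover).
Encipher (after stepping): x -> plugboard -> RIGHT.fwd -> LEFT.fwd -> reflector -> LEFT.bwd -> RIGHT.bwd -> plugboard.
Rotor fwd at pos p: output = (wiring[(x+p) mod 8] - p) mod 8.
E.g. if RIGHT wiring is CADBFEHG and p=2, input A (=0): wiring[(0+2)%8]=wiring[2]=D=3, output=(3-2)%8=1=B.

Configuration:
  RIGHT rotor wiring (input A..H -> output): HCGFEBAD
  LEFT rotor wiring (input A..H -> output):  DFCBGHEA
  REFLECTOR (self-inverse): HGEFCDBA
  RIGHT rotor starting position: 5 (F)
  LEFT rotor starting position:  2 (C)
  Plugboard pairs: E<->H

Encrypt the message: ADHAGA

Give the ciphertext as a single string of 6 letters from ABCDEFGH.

Answer: DCFCDC

Derivation:
Char 1 ('A'): step: R->6, L=2; A->plug->A->R->C->L->E->refl->C->L'->E->R'->D->plug->D
Char 2 ('D'): step: R->7, L=2; D->plug->D->R->H->L->D->refl->F->L'->D->R'->C->plug->C
Char 3 ('H'): step: R->0, L->3 (L advanced); H->plug->E->R->E->L->F->refl->D->L'->B->R'->F->plug->F
Char 4 ('A'): step: R->1, L=3; A->plug->A->R->B->L->D->refl->F->L'->E->R'->C->plug->C
Char 5 ('G'): step: R->2, L=3; G->plug->G->R->F->L->A->refl->H->L'->H->R'->D->plug->D
Char 6 ('A'): step: R->3, L=3; A->plug->A->R->C->L->E->refl->C->L'->G->R'->C->plug->C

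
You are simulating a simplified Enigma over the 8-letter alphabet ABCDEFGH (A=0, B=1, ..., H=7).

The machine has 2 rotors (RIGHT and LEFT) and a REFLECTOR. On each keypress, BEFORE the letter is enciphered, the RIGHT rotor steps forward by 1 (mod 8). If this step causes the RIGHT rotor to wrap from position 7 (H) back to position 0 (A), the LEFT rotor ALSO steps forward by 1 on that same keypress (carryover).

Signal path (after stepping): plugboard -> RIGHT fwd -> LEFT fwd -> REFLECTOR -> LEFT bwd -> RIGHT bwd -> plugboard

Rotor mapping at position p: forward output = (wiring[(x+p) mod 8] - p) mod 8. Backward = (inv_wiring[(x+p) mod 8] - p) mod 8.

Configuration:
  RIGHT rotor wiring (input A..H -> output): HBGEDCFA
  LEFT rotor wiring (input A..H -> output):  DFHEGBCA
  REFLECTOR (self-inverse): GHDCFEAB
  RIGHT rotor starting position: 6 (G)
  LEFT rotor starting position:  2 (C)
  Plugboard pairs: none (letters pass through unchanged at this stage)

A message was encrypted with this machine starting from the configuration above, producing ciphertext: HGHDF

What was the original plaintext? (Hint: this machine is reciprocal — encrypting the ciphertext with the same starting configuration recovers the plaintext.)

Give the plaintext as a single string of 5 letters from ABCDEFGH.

Answer: GFEEC

Derivation:
Char 1 ('H'): step: R->7, L=2; H->plug->H->R->G->L->B->refl->H->L'->D->R'->G->plug->G
Char 2 ('G'): step: R->0, L->3 (L advanced); G->plug->G->R->F->L->A->refl->G->L'->C->R'->F->plug->F
Char 3 ('H'): step: R->1, L=3; H->plug->H->R->G->L->C->refl->D->L'->B->R'->E->plug->E
Char 4 ('D'): step: R->2, L=3; D->plug->D->R->A->L->B->refl->H->L'->D->R'->E->plug->E
Char 5 ('F'): step: R->3, L=3; F->plug->F->R->E->L->F->refl->E->L'->H->R'->C->plug->C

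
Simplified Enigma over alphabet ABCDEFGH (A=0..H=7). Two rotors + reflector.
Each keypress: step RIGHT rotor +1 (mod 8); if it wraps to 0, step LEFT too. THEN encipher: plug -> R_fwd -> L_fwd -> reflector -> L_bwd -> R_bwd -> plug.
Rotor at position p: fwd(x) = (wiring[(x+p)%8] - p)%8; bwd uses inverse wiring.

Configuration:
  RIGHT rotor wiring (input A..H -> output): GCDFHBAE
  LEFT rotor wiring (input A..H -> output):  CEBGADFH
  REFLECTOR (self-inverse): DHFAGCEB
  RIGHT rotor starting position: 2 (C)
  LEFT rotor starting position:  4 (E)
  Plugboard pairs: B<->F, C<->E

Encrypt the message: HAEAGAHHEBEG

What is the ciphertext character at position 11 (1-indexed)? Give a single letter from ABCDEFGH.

Char 1 ('H'): step: R->3, L=4; H->plug->H->R->A->L->E->refl->G->L'->E->R'->B->plug->F
Char 2 ('A'): step: R->4, L=4; A->plug->A->R->D->L->D->refl->A->L'->F->R'->B->plug->F
Char 3 ('E'): step: R->5, L=4; E->plug->C->R->H->L->C->refl->F->L'->G->R'->F->plug->B
Char 4 ('A'): step: R->6, L=4; A->plug->A->R->C->L->B->refl->H->L'->B->R'->G->plug->G
Char 5 ('G'): step: R->7, L=4; G->plug->G->R->C->L->B->refl->H->L'->B->R'->H->plug->H
Char 6 ('A'): step: R->0, L->5 (L advanced); A->plug->A->R->G->L->B->refl->H->L'->E->R'->H->plug->H
Char 7 ('H'): step: R->1, L=5; H->plug->H->R->F->L->E->refl->G->L'->A->R'->E->plug->C
Char 8 ('H'): step: R->2, L=5; H->plug->H->R->A->L->G->refl->E->L'->F->R'->C->plug->E
Char 9 ('E'): step: R->3, L=5; E->plug->C->R->G->L->B->refl->H->L'->E->R'->B->plug->F
Char 10 ('B'): step: R->4, L=5; B->plug->F->R->G->L->B->refl->H->L'->E->R'->C->plug->E
Char 11 ('E'): step: R->5, L=5; E->plug->C->R->H->L->D->refl->A->L'->B->R'->D->plug->D

D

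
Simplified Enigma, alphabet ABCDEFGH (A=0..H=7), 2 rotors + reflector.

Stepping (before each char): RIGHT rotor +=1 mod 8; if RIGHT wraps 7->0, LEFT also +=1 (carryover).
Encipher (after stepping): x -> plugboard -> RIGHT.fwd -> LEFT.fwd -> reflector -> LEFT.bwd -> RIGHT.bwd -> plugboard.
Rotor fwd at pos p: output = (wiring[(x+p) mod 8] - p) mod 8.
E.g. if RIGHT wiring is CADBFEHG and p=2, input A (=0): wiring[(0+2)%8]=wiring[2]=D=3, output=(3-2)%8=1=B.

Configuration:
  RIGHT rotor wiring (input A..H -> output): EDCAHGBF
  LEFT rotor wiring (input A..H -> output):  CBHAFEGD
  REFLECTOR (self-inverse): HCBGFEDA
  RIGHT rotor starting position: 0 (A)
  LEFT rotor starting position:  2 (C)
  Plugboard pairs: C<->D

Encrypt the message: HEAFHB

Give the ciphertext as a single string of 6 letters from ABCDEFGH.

Answer: EBDGAD

Derivation:
Char 1 ('H'): step: R->1, L=2; H->plug->H->R->D->L->C->refl->B->L'->F->R'->E->plug->E
Char 2 ('E'): step: R->2, L=2; E->plug->E->R->H->L->H->refl->A->L'->G->R'->B->plug->B
Char 3 ('A'): step: R->3, L=2; A->plug->A->R->F->L->B->refl->C->L'->D->R'->C->plug->D
Char 4 ('F'): step: R->4, L=2; F->plug->F->R->H->L->H->refl->A->L'->G->R'->G->plug->G
Char 5 ('H'): step: R->5, L=2; H->plug->H->R->C->L->D->refl->G->L'->B->R'->A->plug->A
Char 6 ('B'): step: R->6, L=2; B->plug->B->R->H->L->H->refl->A->L'->G->R'->C->plug->D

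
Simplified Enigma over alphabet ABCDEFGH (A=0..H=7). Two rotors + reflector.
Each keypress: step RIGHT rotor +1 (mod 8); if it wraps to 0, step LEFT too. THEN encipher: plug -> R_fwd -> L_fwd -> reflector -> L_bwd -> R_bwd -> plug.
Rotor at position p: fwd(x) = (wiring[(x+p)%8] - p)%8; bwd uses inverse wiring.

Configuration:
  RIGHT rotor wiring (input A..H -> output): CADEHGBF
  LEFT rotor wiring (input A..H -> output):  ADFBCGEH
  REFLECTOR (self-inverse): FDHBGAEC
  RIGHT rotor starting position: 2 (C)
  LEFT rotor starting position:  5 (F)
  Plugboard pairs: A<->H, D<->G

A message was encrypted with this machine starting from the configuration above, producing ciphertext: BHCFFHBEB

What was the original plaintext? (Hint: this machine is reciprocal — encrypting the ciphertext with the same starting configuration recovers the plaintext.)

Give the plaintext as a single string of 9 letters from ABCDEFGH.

Char 1 ('B'): step: R->3, L=5; B->plug->B->R->E->L->G->refl->E->L'->G->R'->D->plug->G
Char 2 ('H'): step: R->4, L=5; H->plug->A->R->D->L->D->refl->B->L'->A->R'->H->plug->A
Char 3 ('C'): step: R->5, L=5; C->plug->C->R->A->L->B->refl->D->L'->D->R'->E->plug->E
Char 4 ('F'): step: R->6, L=5; F->plug->F->R->G->L->E->refl->G->L'->E->R'->C->plug->C
Char 5 ('F'): step: R->7, L=5; F->plug->F->R->A->L->B->refl->D->L'->D->R'->B->plug->B
Char 6 ('H'): step: R->0, L->6 (L advanced); H->plug->A->R->C->L->C->refl->H->L'->E->R'->D->plug->G
Char 7 ('B'): step: R->1, L=6; B->plug->B->R->C->L->C->refl->H->L'->E->R'->G->plug->D
Char 8 ('E'): step: R->2, L=6; E->plug->E->R->H->L->A->refl->F->L'->D->R'->F->plug->F
Char 9 ('B'): step: R->3, L=6; B->plug->B->R->E->L->H->refl->C->L'->C->R'->E->plug->E

Answer: GAECBGDFE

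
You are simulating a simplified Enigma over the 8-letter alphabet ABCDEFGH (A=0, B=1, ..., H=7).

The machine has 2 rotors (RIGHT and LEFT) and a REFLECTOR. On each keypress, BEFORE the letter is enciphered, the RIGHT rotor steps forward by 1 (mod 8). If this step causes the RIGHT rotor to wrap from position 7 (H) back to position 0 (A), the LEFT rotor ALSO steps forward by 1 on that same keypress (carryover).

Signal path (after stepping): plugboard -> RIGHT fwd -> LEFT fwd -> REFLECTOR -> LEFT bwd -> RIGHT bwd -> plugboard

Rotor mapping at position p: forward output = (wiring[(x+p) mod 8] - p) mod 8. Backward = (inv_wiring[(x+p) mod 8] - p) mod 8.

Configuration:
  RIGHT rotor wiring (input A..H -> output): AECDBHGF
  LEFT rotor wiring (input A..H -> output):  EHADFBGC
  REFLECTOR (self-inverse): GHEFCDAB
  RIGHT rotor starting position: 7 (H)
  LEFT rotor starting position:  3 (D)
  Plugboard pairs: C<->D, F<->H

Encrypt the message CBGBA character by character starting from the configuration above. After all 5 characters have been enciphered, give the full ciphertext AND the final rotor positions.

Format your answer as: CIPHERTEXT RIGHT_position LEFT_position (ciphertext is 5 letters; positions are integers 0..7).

Answer: BHFEC 4 4

Derivation:
Char 1 ('C'): step: R->0, L->4 (L advanced); C->plug->D->R->D->L->G->refl->A->L'->E->R'->B->plug->B
Char 2 ('B'): step: R->1, L=4; B->plug->B->R->B->L->F->refl->D->L'->F->R'->F->plug->H
Char 3 ('G'): step: R->2, L=4; G->plug->G->R->G->L->E->refl->C->L'->C->R'->H->plug->F
Char 4 ('B'): step: R->3, L=4; B->plug->B->R->G->L->E->refl->C->L'->C->R'->E->plug->E
Char 5 ('A'): step: R->4, L=4; A->plug->A->R->F->L->D->refl->F->L'->B->R'->D->plug->C
Final: ciphertext=BHFEC, RIGHT=4, LEFT=4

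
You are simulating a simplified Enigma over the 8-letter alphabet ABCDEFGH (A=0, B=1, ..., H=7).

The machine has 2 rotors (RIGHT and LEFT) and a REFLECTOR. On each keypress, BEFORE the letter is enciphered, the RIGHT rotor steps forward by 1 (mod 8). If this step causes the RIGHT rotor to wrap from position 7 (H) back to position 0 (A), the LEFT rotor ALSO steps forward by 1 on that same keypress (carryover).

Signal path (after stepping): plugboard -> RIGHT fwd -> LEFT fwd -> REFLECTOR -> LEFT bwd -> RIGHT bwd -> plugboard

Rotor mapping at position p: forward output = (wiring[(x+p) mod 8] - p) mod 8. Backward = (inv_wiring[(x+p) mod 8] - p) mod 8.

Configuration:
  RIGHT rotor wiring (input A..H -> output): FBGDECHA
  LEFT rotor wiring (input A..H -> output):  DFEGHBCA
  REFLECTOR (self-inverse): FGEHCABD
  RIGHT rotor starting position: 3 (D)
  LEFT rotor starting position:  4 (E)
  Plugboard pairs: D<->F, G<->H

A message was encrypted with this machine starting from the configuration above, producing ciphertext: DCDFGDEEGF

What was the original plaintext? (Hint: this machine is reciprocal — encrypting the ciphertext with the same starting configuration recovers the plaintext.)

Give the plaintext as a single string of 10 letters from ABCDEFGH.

Char 1 ('D'): step: R->4, L=4; D->plug->F->R->F->L->B->refl->G->L'->C->R'->G->plug->H
Char 2 ('C'): step: R->5, L=4; C->plug->C->R->D->L->E->refl->C->L'->H->R'->H->plug->G
Char 3 ('D'): step: R->6, L=4; D->plug->F->R->F->L->B->refl->G->L'->C->R'->B->plug->B
Char 4 ('F'): step: R->7, L=4; F->plug->D->R->H->L->C->refl->E->L'->D->R'->G->plug->H
Char 5 ('G'): step: R->0, L->5 (L advanced); G->plug->H->R->A->L->E->refl->C->L'->H->R'->G->plug->H
Char 6 ('D'): step: R->1, L=5; D->plug->F->R->G->L->B->refl->G->L'->D->R'->D->plug->F
Char 7 ('E'): step: R->2, L=5; E->plug->E->R->F->L->H->refl->D->L'->C->R'->C->plug->C
Char 8 ('E'): step: R->3, L=5; E->plug->E->R->F->L->H->refl->D->L'->C->R'->F->plug->D
Char 9 ('G'): step: R->4, L=5; G->plug->H->R->H->L->C->refl->E->L'->A->R'->A->plug->A
Char 10 ('F'): step: R->5, L=5; F->plug->D->R->A->L->E->refl->C->L'->H->R'->H->plug->G

Answer: HGBHHFCDAG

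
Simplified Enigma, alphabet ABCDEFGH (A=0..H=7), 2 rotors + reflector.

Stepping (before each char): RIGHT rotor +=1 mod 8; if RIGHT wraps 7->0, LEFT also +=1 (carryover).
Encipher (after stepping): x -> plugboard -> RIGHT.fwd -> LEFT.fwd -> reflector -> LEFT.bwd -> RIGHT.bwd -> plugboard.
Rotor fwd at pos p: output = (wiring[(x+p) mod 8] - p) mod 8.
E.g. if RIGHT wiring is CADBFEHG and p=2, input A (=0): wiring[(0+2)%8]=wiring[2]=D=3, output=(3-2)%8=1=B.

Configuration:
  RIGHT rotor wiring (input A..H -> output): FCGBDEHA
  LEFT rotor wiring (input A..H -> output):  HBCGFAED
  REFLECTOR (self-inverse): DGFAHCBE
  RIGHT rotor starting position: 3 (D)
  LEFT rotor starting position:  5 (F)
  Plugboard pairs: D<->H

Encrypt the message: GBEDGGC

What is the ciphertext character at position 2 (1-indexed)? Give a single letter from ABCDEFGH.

Char 1 ('G'): step: R->4, L=5; G->plug->G->R->C->L->G->refl->B->L'->G->R'->F->plug->F
Char 2 ('B'): step: R->5, L=5; B->plug->B->R->C->L->G->refl->B->L'->G->R'->H->plug->D

D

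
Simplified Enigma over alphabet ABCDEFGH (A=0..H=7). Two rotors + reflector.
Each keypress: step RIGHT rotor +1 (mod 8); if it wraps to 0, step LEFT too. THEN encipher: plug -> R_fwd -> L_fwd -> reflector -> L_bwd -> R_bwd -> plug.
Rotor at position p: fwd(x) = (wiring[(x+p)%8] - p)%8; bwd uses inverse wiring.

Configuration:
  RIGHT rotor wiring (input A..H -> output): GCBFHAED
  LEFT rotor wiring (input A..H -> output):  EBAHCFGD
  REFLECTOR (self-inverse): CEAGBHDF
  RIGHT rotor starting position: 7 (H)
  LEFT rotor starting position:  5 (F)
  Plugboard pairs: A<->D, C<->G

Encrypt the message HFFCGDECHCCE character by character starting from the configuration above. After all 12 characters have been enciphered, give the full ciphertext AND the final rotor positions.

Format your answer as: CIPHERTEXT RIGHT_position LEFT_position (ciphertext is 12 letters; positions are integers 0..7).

Char 1 ('H'): step: R->0, L->6 (L advanced); H->plug->H->R->D->L->D->refl->G->L'->C->R'->B->plug->B
Char 2 ('F'): step: R->1, L=6; F->plug->F->R->D->L->D->refl->G->L'->C->R'->G->plug->C
Char 3 ('F'): step: R->2, L=6; F->plug->F->R->B->L->F->refl->H->L'->H->R'->A->plug->D
Char 4 ('C'): step: R->3, L=6; C->plug->G->R->H->L->H->refl->F->L'->B->R'->D->plug->A
Char 5 ('G'): step: R->4, L=6; G->plug->C->R->A->L->A->refl->C->L'->E->R'->B->plug->B
Char 6 ('D'): step: R->5, L=6; D->plug->A->R->D->L->D->refl->G->L'->C->R'->H->plug->H
Char 7 ('E'): step: R->6, L=6; E->plug->E->R->D->L->D->refl->G->L'->C->R'->H->plug->H
Char 8 ('C'): step: R->7, L=6; C->plug->G->R->B->L->F->refl->H->L'->H->R'->B->plug->B
Char 9 ('H'): step: R->0, L->7 (L advanced); H->plug->H->R->D->L->B->refl->E->L'->A->R'->F->plug->F
Char 10 ('C'): step: R->1, L=7; C->plug->G->R->C->L->C->refl->A->L'->E->R'->C->plug->G
Char 11 ('C'): step: R->2, L=7; C->plug->G->R->E->L->A->refl->C->L'->C->R'->E->plug->E
Char 12 ('E'): step: R->3, L=7; E->plug->E->R->A->L->E->refl->B->L'->D->R'->F->plug->F
Final: ciphertext=BCDABHHBFGEF, RIGHT=3, LEFT=7

Answer: BCDABHHBFGEF 3 7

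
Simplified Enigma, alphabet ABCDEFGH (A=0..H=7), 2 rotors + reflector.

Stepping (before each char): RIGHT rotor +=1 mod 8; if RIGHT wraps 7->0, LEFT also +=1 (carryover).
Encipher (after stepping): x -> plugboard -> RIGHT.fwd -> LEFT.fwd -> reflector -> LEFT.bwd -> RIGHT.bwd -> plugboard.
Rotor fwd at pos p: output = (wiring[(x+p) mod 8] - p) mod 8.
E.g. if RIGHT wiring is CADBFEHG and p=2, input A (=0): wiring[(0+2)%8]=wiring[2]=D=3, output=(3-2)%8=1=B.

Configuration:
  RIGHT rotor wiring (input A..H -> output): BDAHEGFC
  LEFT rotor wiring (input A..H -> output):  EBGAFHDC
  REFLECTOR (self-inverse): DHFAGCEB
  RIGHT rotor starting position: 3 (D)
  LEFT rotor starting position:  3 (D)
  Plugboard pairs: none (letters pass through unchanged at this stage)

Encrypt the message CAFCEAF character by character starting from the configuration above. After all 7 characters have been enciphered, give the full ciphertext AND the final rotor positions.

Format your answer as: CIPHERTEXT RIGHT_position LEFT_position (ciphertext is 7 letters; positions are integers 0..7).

Answer: ABHFAHC 2 4

Derivation:
Char 1 ('C'): step: R->4, L=3; C->plug->C->R->B->L->C->refl->F->L'->A->R'->A->plug->A
Char 2 ('A'): step: R->5, L=3; A->plug->A->R->B->L->C->refl->F->L'->A->R'->B->plug->B
Char 3 ('F'): step: R->6, L=3; F->plug->F->R->B->L->C->refl->F->L'->A->R'->H->plug->H
Char 4 ('C'): step: R->7, L=3; C->plug->C->R->E->L->H->refl->B->L'->F->R'->F->plug->F
Char 5 ('E'): step: R->0, L->4 (L advanced); E->plug->E->R->E->L->A->refl->D->L'->B->R'->A->plug->A
Char 6 ('A'): step: R->1, L=4; A->plug->A->R->C->L->H->refl->B->L'->A->R'->H->plug->H
Char 7 ('F'): step: R->2, L=4; F->plug->F->R->A->L->B->refl->H->L'->C->R'->C->plug->C
Final: ciphertext=ABHFAHC, RIGHT=2, LEFT=4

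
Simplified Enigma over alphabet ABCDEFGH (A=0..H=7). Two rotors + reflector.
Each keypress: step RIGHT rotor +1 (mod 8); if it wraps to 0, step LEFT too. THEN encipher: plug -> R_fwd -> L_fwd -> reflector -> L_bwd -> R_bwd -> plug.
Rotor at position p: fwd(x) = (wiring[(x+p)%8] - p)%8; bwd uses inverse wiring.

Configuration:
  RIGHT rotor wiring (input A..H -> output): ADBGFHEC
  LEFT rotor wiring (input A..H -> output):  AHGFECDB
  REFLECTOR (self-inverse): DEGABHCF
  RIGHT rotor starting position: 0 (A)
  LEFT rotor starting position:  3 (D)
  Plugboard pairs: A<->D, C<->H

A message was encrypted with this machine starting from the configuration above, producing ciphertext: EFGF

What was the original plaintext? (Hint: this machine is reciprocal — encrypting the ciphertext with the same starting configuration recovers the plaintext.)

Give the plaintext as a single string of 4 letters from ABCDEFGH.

Answer: GBHB

Derivation:
Char 1 ('E'): step: R->1, L=3; E->plug->E->R->G->L->E->refl->B->L'->B->R'->G->plug->G
Char 2 ('F'): step: R->2, L=3; F->plug->F->R->A->L->C->refl->G->L'->E->R'->B->plug->B
Char 3 ('G'): step: R->3, L=3; G->plug->G->R->A->L->C->refl->G->L'->E->R'->C->plug->H
Char 4 ('F'): step: R->4, L=3; F->plug->F->R->H->L->D->refl->A->L'->D->R'->B->plug->B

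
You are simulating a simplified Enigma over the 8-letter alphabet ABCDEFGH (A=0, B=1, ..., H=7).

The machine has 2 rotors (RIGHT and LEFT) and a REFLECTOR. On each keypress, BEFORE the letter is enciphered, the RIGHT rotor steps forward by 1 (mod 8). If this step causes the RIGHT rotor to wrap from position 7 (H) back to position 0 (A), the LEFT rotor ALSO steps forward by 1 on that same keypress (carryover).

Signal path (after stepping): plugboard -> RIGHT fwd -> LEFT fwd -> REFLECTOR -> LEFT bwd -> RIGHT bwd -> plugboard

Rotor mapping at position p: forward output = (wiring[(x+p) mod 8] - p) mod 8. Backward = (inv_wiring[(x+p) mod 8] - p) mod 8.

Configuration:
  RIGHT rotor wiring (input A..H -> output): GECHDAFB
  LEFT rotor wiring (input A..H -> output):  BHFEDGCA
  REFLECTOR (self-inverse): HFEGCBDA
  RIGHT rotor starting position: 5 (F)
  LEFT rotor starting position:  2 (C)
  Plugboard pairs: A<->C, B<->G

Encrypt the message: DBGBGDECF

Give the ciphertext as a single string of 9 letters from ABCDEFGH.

Answer: EDFFHADDG

Derivation:
Char 1 ('D'): step: R->6, L=2; D->plug->D->R->G->L->H->refl->A->L'->E->R'->E->plug->E
Char 2 ('B'): step: R->7, L=2; B->plug->G->R->B->L->C->refl->E->L'->D->R'->D->plug->D
Char 3 ('G'): step: R->0, L->3 (L advanced); G->plug->B->R->E->L->F->refl->B->L'->A->R'->F->plug->F
Char 4 ('B'): step: R->1, L=3; B->plug->G->R->A->L->B->refl->F->L'->E->R'->F->plug->F
Char 5 ('G'): step: R->2, L=3; G->plug->B->R->F->L->G->refl->D->L'->C->R'->H->plug->H
Char 6 ('D'): step: R->3, L=3; D->plug->D->R->C->L->D->refl->G->L'->F->R'->C->plug->A
Char 7 ('E'): step: R->4, L=3; E->plug->E->R->C->L->D->refl->G->L'->F->R'->D->plug->D
Char 8 ('C'): step: R->5, L=3; C->plug->A->R->D->L->H->refl->A->L'->B->R'->D->plug->D
Char 9 ('F'): step: R->6, L=3; F->plug->F->R->B->L->A->refl->H->L'->D->R'->B->plug->G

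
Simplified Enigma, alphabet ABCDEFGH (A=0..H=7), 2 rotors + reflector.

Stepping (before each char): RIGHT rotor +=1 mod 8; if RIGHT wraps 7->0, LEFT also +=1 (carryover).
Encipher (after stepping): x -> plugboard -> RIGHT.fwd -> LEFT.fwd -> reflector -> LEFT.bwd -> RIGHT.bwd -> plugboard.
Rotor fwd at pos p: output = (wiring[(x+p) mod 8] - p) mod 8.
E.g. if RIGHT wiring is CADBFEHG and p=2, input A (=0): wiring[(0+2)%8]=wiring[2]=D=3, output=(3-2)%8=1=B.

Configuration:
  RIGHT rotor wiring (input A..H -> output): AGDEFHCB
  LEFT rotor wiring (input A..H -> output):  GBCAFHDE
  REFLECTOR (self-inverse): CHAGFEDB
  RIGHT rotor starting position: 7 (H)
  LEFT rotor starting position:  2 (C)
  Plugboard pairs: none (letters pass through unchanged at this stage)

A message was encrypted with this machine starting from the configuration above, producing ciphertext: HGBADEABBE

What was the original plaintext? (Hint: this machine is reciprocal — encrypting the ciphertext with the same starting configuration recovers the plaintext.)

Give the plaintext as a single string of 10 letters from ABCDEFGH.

Char 1 ('H'): step: R->0, L->3 (L advanced); H->plug->H->R->B->L->C->refl->A->L'->D->R'->C->plug->C
Char 2 ('G'): step: R->1, L=3; G->plug->G->R->A->L->F->refl->E->L'->C->R'->B->plug->B
Char 3 ('B'): step: R->2, L=3; B->plug->B->R->C->L->E->refl->F->L'->A->R'->E->plug->E
Char 4 ('A'): step: R->3, L=3; A->plug->A->R->B->L->C->refl->A->L'->D->R'->G->plug->G
Char 5 ('D'): step: R->4, L=3; D->plug->D->R->F->L->D->refl->G->L'->G->R'->C->plug->C
Char 6 ('E'): step: R->5, L=3; E->plug->E->R->B->L->C->refl->A->L'->D->R'->D->plug->D
Char 7 ('A'): step: R->6, L=3; A->plug->A->R->E->L->B->refl->H->L'->H->R'->G->plug->G
Char 8 ('B'): step: R->7, L=3; B->plug->B->R->B->L->C->refl->A->L'->D->R'->H->plug->H
Char 9 ('B'): step: R->0, L->4 (L advanced); B->plug->B->R->G->L->G->refl->D->L'->B->R'->H->plug->H
Char 10 ('E'): step: R->1, L=4; E->plug->E->R->G->L->G->refl->D->L'->B->R'->F->plug->F

Answer: CBEGCDGHHF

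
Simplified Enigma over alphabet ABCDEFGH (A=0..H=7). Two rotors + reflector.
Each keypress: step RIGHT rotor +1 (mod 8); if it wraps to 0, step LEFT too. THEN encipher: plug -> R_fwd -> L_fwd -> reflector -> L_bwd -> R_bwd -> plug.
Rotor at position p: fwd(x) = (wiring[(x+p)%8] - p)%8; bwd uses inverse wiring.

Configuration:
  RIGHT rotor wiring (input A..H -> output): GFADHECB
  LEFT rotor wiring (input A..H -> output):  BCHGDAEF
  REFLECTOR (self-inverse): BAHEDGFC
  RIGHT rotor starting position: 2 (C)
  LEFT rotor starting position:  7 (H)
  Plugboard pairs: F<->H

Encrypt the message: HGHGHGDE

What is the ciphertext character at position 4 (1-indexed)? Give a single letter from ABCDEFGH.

Char 1 ('H'): step: R->3, L=7; H->plug->F->R->D->L->A->refl->B->L'->G->R'->E->plug->E
Char 2 ('G'): step: R->4, L=7; G->plug->G->R->E->L->H->refl->C->L'->B->R'->F->plug->H
Char 3 ('H'): step: R->5, L=7; H->plug->F->R->D->L->A->refl->B->L'->G->R'->G->plug->G
Char 4 ('G'): step: R->6, L=7; G->plug->G->R->B->L->C->refl->H->L'->E->R'->A->plug->A

A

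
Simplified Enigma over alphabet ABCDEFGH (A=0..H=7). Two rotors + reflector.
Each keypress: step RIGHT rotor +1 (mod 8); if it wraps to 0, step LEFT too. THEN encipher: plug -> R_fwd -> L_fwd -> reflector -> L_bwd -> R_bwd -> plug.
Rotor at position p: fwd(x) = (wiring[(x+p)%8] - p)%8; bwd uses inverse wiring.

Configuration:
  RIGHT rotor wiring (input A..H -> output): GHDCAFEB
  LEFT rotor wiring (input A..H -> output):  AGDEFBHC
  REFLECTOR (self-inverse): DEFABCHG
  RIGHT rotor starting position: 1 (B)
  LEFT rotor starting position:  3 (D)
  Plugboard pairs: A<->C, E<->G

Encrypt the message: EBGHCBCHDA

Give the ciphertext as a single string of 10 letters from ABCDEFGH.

Answer: GDCCHEAAAC

Derivation:
Char 1 ('E'): step: R->2, L=3; E->plug->G->R->E->L->H->refl->G->L'->C->R'->E->plug->G
Char 2 ('B'): step: R->3, L=3; B->plug->B->R->F->L->F->refl->C->L'->B->R'->D->plug->D
Char 3 ('G'): step: R->4, L=3; G->plug->E->R->C->L->G->refl->H->L'->E->R'->A->plug->C
Char 4 ('H'): step: R->5, L=3; H->plug->H->R->D->L->E->refl->B->L'->A->R'->A->plug->C
Char 5 ('C'): step: R->6, L=3; C->plug->A->R->G->L->D->refl->A->L'->H->R'->H->plug->H
Char 6 ('B'): step: R->7, L=3; B->plug->B->R->H->L->A->refl->D->L'->G->R'->G->plug->E
Char 7 ('C'): step: R->0, L->4 (L advanced); C->plug->A->R->G->L->H->refl->G->L'->D->R'->C->plug->A
Char 8 ('H'): step: R->1, L=4; H->plug->H->R->F->L->C->refl->F->L'->B->R'->C->plug->A
Char 9 ('D'): step: R->2, L=4; D->plug->D->R->D->L->G->refl->H->L'->G->R'->C->plug->A
Char 10 ('A'): step: R->3, L=4; A->plug->C->R->C->L->D->refl->A->L'->H->R'->A->plug->C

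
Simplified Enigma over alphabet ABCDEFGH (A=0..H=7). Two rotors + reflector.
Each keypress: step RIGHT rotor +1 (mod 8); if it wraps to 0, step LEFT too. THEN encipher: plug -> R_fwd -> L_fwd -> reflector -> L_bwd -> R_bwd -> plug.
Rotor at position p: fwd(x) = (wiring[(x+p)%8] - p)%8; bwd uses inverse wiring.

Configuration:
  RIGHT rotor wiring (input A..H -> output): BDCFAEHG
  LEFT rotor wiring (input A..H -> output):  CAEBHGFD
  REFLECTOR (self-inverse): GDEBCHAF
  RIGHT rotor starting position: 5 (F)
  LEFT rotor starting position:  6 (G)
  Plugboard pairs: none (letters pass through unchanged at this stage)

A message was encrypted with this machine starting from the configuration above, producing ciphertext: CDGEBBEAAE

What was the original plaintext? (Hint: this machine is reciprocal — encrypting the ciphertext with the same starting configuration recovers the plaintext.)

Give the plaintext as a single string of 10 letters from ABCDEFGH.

Answer: GBDFCHFFGD

Derivation:
Char 1 ('C'): step: R->6, L=6; C->plug->C->R->D->L->C->refl->E->L'->C->R'->G->plug->G
Char 2 ('D'): step: R->7, L=6; D->plug->D->R->D->L->C->refl->E->L'->C->R'->B->plug->B
Char 3 ('G'): step: R->0, L->7 (L advanced); G->plug->G->R->H->L->G->refl->A->L'->F->R'->D->plug->D
Char 4 ('E'): step: R->1, L=7; E->plug->E->R->D->L->F->refl->H->L'->G->R'->F->plug->F
Char 5 ('B'): step: R->2, L=7; B->plug->B->R->D->L->F->refl->H->L'->G->R'->C->plug->C
Char 6 ('B'): step: R->3, L=7; B->plug->B->R->F->L->A->refl->G->L'->H->R'->H->plug->H
Char 7 ('E'): step: R->4, L=7; E->plug->E->R->F->L->A->refl->G->L'->H->R'->F->plug->F
Char 8 ('A'): step: R->5, L=7; A->plug->A->R->H->L->G->refl->A->L'->F->R'->F->plug->F
Char 9 ('A'): step: R->6, L=7; A->plug->A->R->B->L->D->refl->B->L'->C->R'->G->plug->G
Char 10 ('E'): step: R->7, L=7; E->plug->E->R->G->L->H->refl->F->L'->D->R'->D->plug->D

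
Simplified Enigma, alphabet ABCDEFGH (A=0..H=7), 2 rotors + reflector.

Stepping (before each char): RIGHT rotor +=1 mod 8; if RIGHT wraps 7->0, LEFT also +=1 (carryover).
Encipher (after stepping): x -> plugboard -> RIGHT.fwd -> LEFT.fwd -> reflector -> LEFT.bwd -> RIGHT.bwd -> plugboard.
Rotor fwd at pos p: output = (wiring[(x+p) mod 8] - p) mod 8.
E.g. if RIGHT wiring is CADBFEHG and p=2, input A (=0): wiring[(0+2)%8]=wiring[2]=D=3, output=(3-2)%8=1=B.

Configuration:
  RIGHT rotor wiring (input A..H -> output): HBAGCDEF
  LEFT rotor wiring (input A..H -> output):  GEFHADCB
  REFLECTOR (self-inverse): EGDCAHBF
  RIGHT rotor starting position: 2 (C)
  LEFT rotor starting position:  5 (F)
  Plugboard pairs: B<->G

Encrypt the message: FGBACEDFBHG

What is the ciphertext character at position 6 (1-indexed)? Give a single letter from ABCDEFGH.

Char 1 ('F'): step: R->3, L=5; F->plug->F->R->E->L->H->refl->F->L'->B->R'->D->plug->D
Char 2 ('G'): step: R->4, L=5; G->plug->B->R->H->L->D->refl->C->L'->G->R'->A->plug->A
Char 3 ('B'): step: R->5, L=5; B->plug->G->R->B->L->F->refl->H->L'->E->R'->E->plug->E
Char 4 ('A'): step: R->6, L=5; A->plug->A->R->G->L->C->refl->D->L'->H->R'->B->plug->G
Char 5 ('C'): step: R->7, L=5; C->plug->C->R->C->L->E->refl->A->L'->F->R'->H->plug->H
Char 6 ('E'): step: R->0, L->6 (L advanced); E->plug->E->R->C->L->A->refl->E->L'->A->R'->C->plug->C

C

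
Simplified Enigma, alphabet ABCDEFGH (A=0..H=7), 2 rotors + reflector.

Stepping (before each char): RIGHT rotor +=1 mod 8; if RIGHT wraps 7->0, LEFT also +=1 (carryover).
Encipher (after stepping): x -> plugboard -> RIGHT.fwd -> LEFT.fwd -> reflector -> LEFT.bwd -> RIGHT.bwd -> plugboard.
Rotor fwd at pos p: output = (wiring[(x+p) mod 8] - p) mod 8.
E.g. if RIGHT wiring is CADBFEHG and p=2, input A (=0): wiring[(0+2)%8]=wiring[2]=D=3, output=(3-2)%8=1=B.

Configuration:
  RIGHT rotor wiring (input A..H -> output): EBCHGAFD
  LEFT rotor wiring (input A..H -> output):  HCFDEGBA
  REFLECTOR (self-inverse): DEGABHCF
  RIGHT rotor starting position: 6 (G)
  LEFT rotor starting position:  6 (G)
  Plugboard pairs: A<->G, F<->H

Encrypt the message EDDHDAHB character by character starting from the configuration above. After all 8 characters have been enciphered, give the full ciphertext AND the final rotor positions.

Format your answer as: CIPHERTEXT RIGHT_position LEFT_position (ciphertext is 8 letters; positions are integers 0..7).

Answer: HFCAHHCC 6 7

Derivation:
Char 1 ('E'): step: R->7, L=6; E->plug->E->R->A->L->D->refl->A->L'->H->R'->F->plug->H
Char 2 ('D'): step: R->0, L->7 (L advanced); D->plug->D->R->H->L->C->refl->G->L'->D->R'->H->plug->F
Char 3 ('D'): step: R->1, L=7; D->plug->D->R->F->L->F->refl->H->L'->G->R'->C->plug->C
Char 4 ('H'): step: R->2, L=7; H->plug->F->R->B->L->A->refl->D->L'->C->R'->G->plug->A
Char 5 ('D'): step: R->3, L=7; D->plug->D->R->C->L->D->refl->A->L'->B->R'->F->plug->H
Char 6 ('A'): step: R->4, L=7; A->plug->G->R->G->L->H->refl->F->L'->F->R'->F->plug->H
Char 7 ('H'): step: R->5, L=7; H->plug->F->R->F->L->F->refl->H->L'->G->R'->C->plug->C
Char 8 ('B'): step: R->6, L=7; B->plug->B->R->F->L->F->refl->H->L'->G->R'->C->plug->C
Final: ciphertext=HFCAHHCC, RIGHT=6, LEFT=7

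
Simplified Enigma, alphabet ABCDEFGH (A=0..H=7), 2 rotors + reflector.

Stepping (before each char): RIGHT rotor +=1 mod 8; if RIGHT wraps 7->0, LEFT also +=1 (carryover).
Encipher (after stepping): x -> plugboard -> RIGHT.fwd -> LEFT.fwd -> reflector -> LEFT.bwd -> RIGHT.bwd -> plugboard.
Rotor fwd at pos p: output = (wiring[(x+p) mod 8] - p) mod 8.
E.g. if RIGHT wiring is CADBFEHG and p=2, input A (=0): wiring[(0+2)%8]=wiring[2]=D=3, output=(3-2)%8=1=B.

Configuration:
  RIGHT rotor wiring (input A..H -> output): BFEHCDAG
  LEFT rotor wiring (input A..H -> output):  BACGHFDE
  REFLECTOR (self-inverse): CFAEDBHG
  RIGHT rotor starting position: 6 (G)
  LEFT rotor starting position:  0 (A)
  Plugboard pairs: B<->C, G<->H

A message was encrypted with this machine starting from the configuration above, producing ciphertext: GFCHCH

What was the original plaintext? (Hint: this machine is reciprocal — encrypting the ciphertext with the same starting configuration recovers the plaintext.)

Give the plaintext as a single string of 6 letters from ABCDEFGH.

Char 1 ('G'): step: R->7, L=0; G->plug->H->R->B->L->A->refl->C->L'->C->R'->B->plug->C
Char 2 ('F'): step: R->0, L->1 (L advanced); F->plug->F->R->D->L->G->refl->H->L'->A->R'->G->plug->H
Char 3 ('C'): step: R->1, L=1; C->plug->B->R->D->L->G->refl->H->L'->A->R'->H->plug->G
Char 4 ('H'): step: R->2, L=1; H->plug->G->R->H->L->A->refl->C->L'->F->R'->B->plug->C
Char 5 ('C'): step: R->3, L=1; C->plug->B->R->H->L->A->refl->C->L'->F->R'->D->plug->D
Char 6 ('H'): step: R->4, L=1; H->plug->G->R->A->L->H->refl->G->L'->D->R'->H->plug->G

Answer: CHGCDG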